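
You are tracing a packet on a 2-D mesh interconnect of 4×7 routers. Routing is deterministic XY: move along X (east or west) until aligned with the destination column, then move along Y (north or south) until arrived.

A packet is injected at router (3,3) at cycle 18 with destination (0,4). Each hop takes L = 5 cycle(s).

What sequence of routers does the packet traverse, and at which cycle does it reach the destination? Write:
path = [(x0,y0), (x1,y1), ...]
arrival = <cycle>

path = [(3,3), (2,3), (1,3), (0,3), (0,4)]
arrival = 38

hop 0: (3,3) @ cyc 18
hop 1: (2,3) @ cyc 23  [W]
hop 2: (1,3) @ cyc 28  [W]
hop 3: (0,3) @ cyc 33  [W]
hop 4: (0,4) @ cyc 38  [N]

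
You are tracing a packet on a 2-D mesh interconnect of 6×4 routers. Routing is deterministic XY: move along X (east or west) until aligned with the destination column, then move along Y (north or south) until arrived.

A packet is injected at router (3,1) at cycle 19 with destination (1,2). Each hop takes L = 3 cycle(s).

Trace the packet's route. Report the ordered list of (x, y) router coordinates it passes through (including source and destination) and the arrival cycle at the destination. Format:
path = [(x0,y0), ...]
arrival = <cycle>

src (3,1)  cyc=19
W→(2,1)  cyc=22
W→(1,1)  cyc=25
N→(1,2)  cyc=28

path = [(3,1), (2,1), (1,1), (1,2)]
arrival = 28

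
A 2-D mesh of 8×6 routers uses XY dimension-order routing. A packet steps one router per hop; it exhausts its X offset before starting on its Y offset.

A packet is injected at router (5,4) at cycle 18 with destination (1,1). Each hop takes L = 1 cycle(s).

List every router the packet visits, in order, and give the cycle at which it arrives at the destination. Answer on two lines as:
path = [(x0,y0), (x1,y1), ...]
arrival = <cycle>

path = [(5,4), (4,4), (3,4), (2,4), (1,4), (1,3), (1,2), (1,1)]
arrival = 25

#0 — 5,4 | c18
#1 — 4,4 | c19 | W
#2 — 3,4 | c20 | W
#3 — 2,4 | c21 | W
#4 — 1,4 | c22 | W
#5 — 1,3 | c23 | S
#6 — 1,2 | c24 | S
#7 — 1,1 | c25 | S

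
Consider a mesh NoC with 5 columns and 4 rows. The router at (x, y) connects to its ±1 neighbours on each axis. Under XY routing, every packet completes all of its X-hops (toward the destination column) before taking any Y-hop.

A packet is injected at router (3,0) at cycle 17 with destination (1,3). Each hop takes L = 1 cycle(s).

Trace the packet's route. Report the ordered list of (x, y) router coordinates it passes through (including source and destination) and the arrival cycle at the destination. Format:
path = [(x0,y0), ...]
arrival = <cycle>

hop 0: (3,0) @ cyc 17
hop 1: (2,0) @ cyc 18  [W]
hop 2: (1,0) @ cyc 19  [W]
hop 3: (1,1) @ cyc 20  [N]
hop 4: (1,2) @ cyc 21  [N]
hop 5: (1,3) @ cyc 22  [N]

path = [(3,0), (2,0), (1,0), (1,1), (1,2), (1,3)]
arrival = 22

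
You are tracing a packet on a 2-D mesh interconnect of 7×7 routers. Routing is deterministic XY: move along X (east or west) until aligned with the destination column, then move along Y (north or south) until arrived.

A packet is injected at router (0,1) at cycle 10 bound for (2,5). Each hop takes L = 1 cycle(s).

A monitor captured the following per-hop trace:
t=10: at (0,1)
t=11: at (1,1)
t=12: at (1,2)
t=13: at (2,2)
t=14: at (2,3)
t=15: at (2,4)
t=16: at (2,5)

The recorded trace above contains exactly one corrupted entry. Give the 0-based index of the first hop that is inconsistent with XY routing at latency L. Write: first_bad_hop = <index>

  1: Δx=+1 Δy=+0 Δt=1 [ok]
  2: Δx=+0 Δy=+1 Δt=1 [BAD: Y-move but x=1≠2]

first_bad_hop = 2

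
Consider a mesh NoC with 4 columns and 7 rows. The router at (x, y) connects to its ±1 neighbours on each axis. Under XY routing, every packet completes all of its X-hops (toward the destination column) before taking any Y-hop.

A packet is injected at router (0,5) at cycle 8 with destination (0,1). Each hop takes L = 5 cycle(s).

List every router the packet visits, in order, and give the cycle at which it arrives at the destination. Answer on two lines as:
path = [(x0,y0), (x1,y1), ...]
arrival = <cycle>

t=8: at (0,5)
t=13: at (0,4) after S
t=18: at (0,3) after S
t=23: at (0,2) after S
t=28: at (0,1) after S

path = [(0,5), (0,4), (0,3), (0,2), (0,1)]
arrival = 28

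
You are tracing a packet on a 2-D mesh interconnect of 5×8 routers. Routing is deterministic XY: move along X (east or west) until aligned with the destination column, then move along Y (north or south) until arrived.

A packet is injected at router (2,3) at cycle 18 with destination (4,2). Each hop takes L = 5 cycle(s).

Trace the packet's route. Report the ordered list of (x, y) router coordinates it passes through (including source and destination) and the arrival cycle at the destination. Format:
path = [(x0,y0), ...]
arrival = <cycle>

path = [(2,3), (3,3), (4,3), (4,2)]
arrival = 33

t=18: at (2,3)
t=23: at (3,3) after E
t=28: at (4,3) after E
t=33: at (4,2) after S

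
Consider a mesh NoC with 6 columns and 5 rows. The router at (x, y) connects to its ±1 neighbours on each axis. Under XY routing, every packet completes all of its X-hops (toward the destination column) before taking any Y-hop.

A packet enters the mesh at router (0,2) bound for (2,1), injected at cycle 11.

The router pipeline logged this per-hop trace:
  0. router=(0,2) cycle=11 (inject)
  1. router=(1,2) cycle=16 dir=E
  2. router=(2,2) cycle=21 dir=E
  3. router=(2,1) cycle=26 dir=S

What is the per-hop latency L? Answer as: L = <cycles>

Between hops 0 and 1 the cycle counter advances 16 − 11 = 5.
That increment is L by definition: L = 5.

L = 5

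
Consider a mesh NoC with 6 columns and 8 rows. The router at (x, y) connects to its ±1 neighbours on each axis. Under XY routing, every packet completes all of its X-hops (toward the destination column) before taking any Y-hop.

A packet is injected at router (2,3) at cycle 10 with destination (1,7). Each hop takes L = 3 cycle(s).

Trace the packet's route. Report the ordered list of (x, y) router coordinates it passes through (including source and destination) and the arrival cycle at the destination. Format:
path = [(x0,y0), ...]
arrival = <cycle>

hop 0: (2,3) @ cyc 10
hop 1: (1,3) @ cyc 13  [W]
hop 2: (1,4) @ cyc 16  [N]
hop 3: (1,5) @ cyc 19  [N]
hop 4: (1,6) @ cyc 22  [N]
hop 5: (1,7) @ cyc 25  [N]

path = [(2,3), (1,3), (1,4), (1,5), (1,6), (1,7)]
arrival = 25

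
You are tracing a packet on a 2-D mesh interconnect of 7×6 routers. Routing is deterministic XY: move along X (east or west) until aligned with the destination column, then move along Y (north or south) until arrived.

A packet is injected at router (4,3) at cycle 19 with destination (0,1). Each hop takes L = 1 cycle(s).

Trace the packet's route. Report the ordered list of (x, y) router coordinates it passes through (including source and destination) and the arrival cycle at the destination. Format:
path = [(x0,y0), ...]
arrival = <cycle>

path = [(4,3), (3,3), (2,3), (1,3), (0,3), (0,2), (0,1)]
arrival = 25

hop 0: (4,3) @ cyc 19
hop 1: (3,3) @ cyc 20  [W]
hop 2: (2,3) @ cyc 21  [W]
hop 3: (1,3) @ cyc 22  [W]
hop 4: (0,3) @ cyc 23  [W]
hop 5: (0,2) @ cyc 24  [S]
hop 6: (0,1) @ cyc 25  [S]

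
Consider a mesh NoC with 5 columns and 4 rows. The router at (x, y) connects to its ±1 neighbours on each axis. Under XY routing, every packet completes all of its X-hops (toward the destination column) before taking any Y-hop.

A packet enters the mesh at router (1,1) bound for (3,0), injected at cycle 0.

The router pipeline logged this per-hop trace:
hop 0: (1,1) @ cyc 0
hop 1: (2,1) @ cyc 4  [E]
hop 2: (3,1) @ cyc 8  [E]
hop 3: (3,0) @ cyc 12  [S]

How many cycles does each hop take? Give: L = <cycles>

L = 4

cyc[1] − cyc[0] = 4 − 0 = 4.
That increment is L by definition: L = 4.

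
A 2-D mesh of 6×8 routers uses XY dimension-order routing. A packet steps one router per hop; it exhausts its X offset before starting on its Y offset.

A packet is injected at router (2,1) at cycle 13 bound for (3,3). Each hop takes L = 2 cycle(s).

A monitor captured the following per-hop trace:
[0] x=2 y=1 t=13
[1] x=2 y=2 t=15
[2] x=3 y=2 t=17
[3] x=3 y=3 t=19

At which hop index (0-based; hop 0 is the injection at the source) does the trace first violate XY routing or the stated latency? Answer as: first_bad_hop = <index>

first_bad_hop = 1

hop 1: step (+0,+1), +2 cyc — BAD: Y-move but x=2≠3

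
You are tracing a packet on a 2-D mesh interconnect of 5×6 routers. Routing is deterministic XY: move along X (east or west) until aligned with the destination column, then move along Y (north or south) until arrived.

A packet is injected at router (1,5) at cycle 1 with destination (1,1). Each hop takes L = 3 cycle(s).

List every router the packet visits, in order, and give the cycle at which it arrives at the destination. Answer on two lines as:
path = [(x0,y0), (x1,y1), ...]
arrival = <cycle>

path = [(1,5), (1,4), (1,3), (1,2), (1,1)]
arrival = 13

hop 0: (1,5) @ cyc 1
hop 1: (1,4) @ cyc 4  [S]
hop 2: (1,3) @ cyc 7  [S]
hop 3: (1,2) @ cyc 10  [S]
hop 4: (1,1) @ cyc 13  [S]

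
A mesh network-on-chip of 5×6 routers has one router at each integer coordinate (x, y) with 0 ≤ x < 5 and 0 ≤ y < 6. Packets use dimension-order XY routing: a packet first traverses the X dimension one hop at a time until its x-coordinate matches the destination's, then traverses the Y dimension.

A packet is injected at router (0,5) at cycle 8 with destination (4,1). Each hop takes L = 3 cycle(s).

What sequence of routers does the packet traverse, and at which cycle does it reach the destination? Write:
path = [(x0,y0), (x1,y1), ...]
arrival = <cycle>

path = [(0,5), (1,5), (2,5), (3,5), (4,5), (4,4), (4,3), (4,2), (4,1)]
arrival = 32

#0 — 0,5 | c8
#1 — 1,5 | c11 | E
#2 — 2,5 | c14 | E
#3 — 3,5 | c17 | E
#4 — 4,5 | c20 | E
#5 — 4,4 | c23 | S
#6 — 4,3 | c26 | S
#7 — 4,2 | c29 | S
#8 — 4,1 | c32 | S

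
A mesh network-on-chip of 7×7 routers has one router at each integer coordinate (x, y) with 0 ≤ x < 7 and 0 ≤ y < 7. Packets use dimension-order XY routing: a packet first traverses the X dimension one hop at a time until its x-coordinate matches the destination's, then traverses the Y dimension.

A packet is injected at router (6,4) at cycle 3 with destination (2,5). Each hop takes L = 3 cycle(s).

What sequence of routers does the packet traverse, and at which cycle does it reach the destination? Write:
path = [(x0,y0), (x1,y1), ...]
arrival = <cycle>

path = [(6,4), (5,4), (4,4), (3,4), (2,4), (2,5)]
arrival = 18

[0] x=6 y=4 t=3
[1] x=5 y=4 t=6 →W
[2] x=4 y=4 t=9 →W
[3] x=3 y=4 t=12 →W
[4] x=2 y=4 t=15 →W
[5] x=2 y=5 t=18 →N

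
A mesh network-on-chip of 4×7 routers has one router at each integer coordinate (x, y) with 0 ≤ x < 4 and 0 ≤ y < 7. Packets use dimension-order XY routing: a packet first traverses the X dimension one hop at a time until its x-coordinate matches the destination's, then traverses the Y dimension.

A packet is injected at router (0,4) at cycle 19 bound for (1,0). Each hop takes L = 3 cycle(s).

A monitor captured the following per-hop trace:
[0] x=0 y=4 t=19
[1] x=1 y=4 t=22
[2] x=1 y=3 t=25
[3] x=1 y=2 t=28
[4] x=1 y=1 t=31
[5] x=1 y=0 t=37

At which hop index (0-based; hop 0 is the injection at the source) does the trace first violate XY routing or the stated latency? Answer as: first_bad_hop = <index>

first_bad_hop = 5

check 1→ d=(1,0) cyc+3: ok
check 2→ d=(0,-1) cyc+3: ok
check 3→ d=(0,-1) cyc+3: ok
check 4→ d=(0,-1) cyc+3: ok
check 5→ d=(0,-1) cyc+6: BAD: Δcyc=6≠L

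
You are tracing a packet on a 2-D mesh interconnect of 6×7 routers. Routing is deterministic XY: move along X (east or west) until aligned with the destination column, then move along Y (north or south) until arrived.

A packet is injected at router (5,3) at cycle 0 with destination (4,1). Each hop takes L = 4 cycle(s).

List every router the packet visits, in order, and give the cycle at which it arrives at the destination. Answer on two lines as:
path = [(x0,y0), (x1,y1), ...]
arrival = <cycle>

path = [(5,3), (4,3), (4,2), (4,1)]
arrival = 12

hop 0: (5,3) @ cyc 0
hop 1: (4,3) @ cyc 4  [W]
hop 2: (4,2) @ cyc 8  [S]
hop 3: (4,1) @ cyc 12  [S]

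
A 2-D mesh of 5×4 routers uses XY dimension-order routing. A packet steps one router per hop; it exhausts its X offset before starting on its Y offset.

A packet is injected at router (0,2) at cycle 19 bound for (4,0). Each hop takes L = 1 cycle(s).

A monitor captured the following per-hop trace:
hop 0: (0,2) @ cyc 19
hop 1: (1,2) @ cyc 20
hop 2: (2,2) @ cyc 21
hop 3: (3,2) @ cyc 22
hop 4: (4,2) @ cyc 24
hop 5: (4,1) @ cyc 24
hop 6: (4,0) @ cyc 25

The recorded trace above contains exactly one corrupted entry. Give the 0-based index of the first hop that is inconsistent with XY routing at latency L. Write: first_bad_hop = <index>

first_bad_hop = 4

[1] (+1,+0) / 1c ⇒ ok
[2] (+1,+0) / 1c ⇒ ok
[3] (+1,+0) / 1c ⇒ ok
[4] (+1,+0) / 2c ⇒ BAD: Δcyc=2≠L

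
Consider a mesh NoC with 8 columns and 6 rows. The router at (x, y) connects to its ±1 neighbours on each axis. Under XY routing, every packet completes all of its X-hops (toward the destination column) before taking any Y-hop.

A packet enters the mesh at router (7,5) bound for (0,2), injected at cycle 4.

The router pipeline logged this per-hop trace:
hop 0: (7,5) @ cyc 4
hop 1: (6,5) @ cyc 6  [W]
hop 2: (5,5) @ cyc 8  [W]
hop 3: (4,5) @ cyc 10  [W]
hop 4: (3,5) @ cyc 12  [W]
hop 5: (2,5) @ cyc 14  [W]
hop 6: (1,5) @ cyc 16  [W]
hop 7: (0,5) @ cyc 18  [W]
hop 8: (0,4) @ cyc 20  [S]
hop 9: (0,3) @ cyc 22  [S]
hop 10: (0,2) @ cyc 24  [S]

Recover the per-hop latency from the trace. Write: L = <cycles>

L = 2

Between hops 0 and 1 the cycle counter advances 6 − 4 = 2.
Per-hop latency L = Δcyc = 2.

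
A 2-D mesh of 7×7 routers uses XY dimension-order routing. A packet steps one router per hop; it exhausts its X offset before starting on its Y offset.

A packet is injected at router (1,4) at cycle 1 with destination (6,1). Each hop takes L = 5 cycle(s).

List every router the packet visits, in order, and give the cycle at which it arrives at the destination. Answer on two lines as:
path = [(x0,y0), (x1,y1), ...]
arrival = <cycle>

hop 0: (1,4) @ cyc 1
hop 1: (2,4) @ cyc 6  [E]
hop 2: (3,4) @ cyc 11  [E]
hop 3: (4,4) @ cyc 16  [E]
hop 4: (5,4) @ cyc 21  [E]
hop 5: (6,4) @ cyc 26  [E]
hop 6: (6,3) @ cyc 31  [S]
hop 7: (6,2) @ cyc 36  [S]
hop 8: (6,1) @ cyc 41  [S]

path = [(1,4), (2,4), (3,4), (4,4), (5,4), (6,4), (6,3), (6,2), (6,1)]
arrival = 41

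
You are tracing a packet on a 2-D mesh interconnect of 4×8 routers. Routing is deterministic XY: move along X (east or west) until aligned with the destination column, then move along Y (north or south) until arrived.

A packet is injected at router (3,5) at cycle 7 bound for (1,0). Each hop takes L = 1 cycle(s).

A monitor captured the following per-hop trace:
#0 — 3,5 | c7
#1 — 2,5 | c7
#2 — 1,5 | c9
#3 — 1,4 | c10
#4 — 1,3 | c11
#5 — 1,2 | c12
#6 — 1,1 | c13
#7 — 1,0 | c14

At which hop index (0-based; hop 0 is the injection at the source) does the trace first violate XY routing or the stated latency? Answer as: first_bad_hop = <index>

  1: Δx=-1 Δy=+0 Δt=0 [BAD: Δcyc=0≠L]

first_bad_hop = 1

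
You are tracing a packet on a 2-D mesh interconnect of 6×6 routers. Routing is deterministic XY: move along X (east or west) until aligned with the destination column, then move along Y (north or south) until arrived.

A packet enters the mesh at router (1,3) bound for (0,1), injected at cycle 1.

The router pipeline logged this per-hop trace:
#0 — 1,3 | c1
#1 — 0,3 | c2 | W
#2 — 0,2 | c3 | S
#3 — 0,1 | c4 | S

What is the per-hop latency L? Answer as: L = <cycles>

From hop 0 (1) to hop 1 (2): +1 cycles.
That increment is L by definition: L = 1.

L = 1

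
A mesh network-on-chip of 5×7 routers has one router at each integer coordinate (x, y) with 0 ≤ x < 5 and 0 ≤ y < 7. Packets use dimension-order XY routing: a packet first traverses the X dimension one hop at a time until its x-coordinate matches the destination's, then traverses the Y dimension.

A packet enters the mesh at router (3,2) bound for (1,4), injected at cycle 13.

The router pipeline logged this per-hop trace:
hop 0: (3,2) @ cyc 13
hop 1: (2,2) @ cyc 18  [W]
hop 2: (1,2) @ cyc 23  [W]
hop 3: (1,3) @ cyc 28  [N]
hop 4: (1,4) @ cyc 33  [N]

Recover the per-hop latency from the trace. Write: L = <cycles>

Between hops 0 and 1 the cycle counter advances 18 − 13 = 5.
One hop costs L cycles, so L = 5.

L = 5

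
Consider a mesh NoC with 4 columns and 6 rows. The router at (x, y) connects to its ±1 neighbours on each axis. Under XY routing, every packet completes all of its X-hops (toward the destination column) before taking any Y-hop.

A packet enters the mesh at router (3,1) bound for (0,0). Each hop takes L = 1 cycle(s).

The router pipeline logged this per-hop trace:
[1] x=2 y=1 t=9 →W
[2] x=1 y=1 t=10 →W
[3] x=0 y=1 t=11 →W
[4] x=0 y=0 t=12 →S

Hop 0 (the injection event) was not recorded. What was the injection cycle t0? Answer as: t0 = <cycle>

cyc[1] = 9 and cyc[k] = t0 + k·L for every k.
t0 = cyc[1] − L = 9 − 1 = 8.

t0 = 8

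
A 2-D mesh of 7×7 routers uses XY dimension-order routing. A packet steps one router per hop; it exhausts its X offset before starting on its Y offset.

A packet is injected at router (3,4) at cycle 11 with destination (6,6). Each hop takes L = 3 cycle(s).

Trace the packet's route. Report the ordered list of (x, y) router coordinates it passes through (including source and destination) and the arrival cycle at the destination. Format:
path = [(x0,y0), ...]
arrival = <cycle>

  0. router=(3,4) cycle=11 (inject)
  1. router=(4,4) cycle=14 dir=E
  2. router=(5,4) cycle=17 dir=E
  3. router=(6,4) cycle=20 dir=E
  4. router=(6,5) cycle=23 dir=N
  5. router=(6,6) cycle=26 dir=N

path = [(3,4), (4,4), (5,4), (6,4), (6,5), (6,6)]
arrival = 26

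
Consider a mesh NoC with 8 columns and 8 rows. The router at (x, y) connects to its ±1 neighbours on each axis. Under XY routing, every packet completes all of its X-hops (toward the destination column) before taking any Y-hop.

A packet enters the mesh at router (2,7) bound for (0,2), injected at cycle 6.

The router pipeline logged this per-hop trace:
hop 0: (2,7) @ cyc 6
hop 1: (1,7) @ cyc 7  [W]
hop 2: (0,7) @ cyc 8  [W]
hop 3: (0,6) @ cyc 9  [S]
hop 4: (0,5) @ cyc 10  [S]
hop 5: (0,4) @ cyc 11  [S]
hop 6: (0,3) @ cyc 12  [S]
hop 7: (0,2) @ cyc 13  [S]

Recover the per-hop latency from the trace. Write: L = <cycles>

From hop 0 (6) to hop 1 (7): +1 cycles.
That increment is L by definition: L = 1.

L = 1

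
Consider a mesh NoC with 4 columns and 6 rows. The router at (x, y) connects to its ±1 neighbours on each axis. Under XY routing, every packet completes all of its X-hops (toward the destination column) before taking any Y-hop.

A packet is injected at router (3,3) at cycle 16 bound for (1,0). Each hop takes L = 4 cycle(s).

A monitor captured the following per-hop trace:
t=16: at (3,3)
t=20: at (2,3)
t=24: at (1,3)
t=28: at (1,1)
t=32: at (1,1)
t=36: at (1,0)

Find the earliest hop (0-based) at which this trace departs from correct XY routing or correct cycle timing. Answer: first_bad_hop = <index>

first_bad_hop = 3

  1: Δx=-1 Δy=+0 Δt=4 [ok]
  2: Δx=-1 Δy=+0 Δt=4 [ok]
  3: Δx=+0 Δy=-2 Δt=4 [BAD: non-unit step]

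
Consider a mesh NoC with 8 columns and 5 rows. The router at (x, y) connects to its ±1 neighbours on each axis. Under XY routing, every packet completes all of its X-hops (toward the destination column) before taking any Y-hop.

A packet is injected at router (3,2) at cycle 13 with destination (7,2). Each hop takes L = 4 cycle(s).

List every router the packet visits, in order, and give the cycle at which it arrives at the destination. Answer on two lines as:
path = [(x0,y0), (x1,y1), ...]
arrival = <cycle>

[0] x=3 y=2 t=13
[1] x=4 y=2 t=17 →E
[2] x=5 y=2 t=21 →E
[3] x=6 y=2 t=25 →E
[4] x=7 y=2 t=29 →E

path = [(3,2), (4,2), (5,2), (6,2), (7,2)]
arrival = 29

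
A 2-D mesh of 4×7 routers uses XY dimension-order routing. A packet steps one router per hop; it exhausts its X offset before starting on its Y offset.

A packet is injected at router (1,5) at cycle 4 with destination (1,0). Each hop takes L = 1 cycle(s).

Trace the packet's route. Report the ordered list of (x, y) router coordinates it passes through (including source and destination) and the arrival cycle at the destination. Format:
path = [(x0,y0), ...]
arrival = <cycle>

path = [(1,5), (1,4), (1,3), (1,2), (1,1), (1,0)]
arrival = 9

t=4: at (1,5)
t=5: at (1,4) after S
t=6: at (1,3) after S
t=7: at (1,2) after S
t=8: at (1,1) after S
t=9: at (1,0) after S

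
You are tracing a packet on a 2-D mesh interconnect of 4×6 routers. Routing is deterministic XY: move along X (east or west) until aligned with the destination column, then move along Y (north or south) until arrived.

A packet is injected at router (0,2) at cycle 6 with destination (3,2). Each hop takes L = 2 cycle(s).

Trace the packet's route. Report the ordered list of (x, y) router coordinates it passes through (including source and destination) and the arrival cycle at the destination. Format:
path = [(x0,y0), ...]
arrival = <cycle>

path = [(0,2), (1,2), (2,2), (3,2)]
arrival = 12

[0] x=0 y=2 t=6
[1] x=1 y=2 t=8 →E
[2] x=2 y=2 t=10 →E
[3] x=3 y=2 t=12 →E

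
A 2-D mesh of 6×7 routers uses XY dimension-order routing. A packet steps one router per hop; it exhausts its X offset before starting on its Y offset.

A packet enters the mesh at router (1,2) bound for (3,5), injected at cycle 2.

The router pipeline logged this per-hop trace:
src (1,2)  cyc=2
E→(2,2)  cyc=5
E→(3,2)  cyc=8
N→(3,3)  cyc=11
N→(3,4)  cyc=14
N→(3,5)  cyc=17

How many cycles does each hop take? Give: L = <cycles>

L = 3

Δcyc across hop 0→1: 5 − 2 = 3.
That increment is L by definition: L = 3.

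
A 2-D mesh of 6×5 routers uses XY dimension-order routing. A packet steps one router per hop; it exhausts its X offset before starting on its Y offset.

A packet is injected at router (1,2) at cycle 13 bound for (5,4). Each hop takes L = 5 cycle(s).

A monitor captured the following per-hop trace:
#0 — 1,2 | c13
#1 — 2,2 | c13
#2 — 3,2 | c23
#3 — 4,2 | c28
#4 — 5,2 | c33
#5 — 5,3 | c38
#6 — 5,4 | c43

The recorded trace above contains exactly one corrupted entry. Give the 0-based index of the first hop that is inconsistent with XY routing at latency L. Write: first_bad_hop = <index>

first_bad_hop = 1

[1] (+1,+0) / 0c ⇒ BAD: Δcyc=0≠L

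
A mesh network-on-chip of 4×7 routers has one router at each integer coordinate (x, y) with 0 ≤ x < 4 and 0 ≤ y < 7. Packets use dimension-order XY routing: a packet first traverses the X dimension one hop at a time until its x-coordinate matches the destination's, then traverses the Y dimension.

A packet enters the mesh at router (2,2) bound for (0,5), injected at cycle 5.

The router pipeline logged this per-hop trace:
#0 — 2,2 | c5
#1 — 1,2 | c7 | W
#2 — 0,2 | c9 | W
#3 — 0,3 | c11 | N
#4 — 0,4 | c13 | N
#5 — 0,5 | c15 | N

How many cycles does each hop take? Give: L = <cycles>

Δcyc across hop 0→1: 7 − 5 = 2.
One hop costs L cycles, so L = 2.

L = 2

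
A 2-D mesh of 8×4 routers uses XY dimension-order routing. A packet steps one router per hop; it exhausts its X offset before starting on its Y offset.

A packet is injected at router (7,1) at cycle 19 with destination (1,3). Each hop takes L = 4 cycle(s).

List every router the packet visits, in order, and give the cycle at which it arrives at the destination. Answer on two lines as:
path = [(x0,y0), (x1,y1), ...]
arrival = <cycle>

path = [(7,1), (6,1), (5,1), (4,1), (3,1), (2,1), (1,1), (1,2), (1,3)]
arrival = 51

[0] x=7 y=1 t=19
[1] x=6 y=1 t=23 →W
[2] x=5 y=1 t=27 →W
[3] x=4 y=1 t=31 →W
[4] x=3 y=1 t=35 →W
[5] x=2 y=1 t=39 →W
[6] x=1 y=1 t=43 →W
[7] x=1 y=2 t=47 →N
[8] x=1 y=3 t=51 →N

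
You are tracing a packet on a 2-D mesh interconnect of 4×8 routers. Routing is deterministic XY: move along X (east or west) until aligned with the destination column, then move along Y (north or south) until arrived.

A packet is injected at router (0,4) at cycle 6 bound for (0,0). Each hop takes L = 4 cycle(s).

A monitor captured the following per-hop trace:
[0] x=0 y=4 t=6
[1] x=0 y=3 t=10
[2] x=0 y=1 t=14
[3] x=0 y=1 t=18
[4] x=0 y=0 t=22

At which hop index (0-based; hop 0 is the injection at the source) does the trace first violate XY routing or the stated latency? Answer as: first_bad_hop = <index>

[1] (+0,-1) / 4c ⇒ ok
[2] (+0,-2) / 4c ⇒ BAD: non-unit step

first_bad_hop = 2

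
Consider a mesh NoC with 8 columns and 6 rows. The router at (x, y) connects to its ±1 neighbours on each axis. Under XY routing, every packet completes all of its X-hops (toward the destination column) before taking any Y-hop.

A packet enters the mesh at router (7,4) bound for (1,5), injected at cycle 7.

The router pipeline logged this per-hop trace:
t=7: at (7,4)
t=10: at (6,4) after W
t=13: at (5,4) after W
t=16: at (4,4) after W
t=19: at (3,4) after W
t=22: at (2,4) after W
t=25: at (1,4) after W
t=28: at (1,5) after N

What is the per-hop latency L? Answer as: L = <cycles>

L = 3

From hop 0 (7) to hop 1 (10): +3 cycles.
One hop costs L cycles, so L = 3.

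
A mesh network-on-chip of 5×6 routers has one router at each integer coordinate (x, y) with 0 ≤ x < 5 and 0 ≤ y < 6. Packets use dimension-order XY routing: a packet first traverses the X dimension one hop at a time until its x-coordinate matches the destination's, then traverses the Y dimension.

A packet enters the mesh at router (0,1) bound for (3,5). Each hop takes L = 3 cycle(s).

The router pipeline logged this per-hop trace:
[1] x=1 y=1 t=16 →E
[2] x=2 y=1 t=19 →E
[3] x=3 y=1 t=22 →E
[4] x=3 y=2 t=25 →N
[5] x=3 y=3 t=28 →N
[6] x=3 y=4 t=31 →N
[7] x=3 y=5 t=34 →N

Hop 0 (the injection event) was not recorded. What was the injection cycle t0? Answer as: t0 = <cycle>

t0 = 13

The first recorded entry is hop 1 at cycle 16.
Therefore t0 = 16 − L = 13.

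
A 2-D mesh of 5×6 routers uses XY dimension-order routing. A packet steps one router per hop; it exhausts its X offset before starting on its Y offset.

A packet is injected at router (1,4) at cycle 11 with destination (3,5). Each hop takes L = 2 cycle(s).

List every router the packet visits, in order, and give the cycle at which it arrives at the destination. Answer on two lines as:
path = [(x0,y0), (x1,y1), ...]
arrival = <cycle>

[0] x=1 y=4 t=11
[1] x=2 y=4 t=13 →E
[2] x=3 y=4 t=15 →E
[3] x=3 y=5 t=17 →N

path = [(1,4), (2,4), (3,4), (3,5)]
arrival = 17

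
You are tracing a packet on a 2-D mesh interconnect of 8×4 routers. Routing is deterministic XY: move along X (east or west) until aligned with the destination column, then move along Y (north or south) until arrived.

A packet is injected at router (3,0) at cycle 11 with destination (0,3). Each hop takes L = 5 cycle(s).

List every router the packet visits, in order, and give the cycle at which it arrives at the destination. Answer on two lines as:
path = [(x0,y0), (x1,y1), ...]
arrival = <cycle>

src (3,0)  cyc=11
W→(2,0)  cyc=16
W→(1,0)  cyc=21
W→(0,0)  cyc=26
N→(0,1)  cyc=31
N→(0,2)  cyc=36
N→(0,3)  cyc=41

path = [(3,0), (2,0), (1,0), (0,0), (0,1), (0,2), (0,3)]
arrival = 41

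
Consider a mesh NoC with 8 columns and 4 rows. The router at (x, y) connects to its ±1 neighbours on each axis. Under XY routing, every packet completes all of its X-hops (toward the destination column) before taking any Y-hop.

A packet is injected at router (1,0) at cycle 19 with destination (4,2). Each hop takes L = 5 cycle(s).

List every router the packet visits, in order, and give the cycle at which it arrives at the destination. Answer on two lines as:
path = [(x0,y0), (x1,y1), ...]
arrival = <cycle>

path = [(1,0), (2,0), (3,0), (4,0), (4,1), (4,2)]
arrival = 44

[0] x=1 y=0 t=19
[1] x=2 y=0 t=24 →E
[2] x=3 y=0 t=29 →E
[3] x=4 y=0 t=34 →E
[4] x=4 y=1 t=39 →N
[5] x=4 y=2 t=44 →N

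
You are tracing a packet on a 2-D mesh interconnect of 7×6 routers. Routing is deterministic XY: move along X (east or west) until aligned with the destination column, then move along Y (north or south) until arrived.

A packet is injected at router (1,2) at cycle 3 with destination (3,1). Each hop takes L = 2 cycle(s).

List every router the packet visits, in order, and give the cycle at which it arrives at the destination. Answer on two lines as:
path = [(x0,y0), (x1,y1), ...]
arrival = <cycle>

#0 — 1,2 | c3
#1 — 2,2 | c5 | E
#2 — 3,2 | c7 | E
#3 — 3,1 | c9 | S

path = [(1,2), (2,2), (3,2), (3,1)]
arrival = 9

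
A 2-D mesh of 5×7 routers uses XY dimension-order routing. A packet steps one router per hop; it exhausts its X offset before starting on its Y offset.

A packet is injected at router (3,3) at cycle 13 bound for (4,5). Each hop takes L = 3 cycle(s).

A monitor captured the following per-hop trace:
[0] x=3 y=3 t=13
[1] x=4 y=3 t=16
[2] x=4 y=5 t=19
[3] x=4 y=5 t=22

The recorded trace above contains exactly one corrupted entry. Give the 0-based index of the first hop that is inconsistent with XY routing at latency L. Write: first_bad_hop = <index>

check 1→ d=(1,0) cyc+3: ok
check 2→ d=(0,2) cyc+3: BAD: non-unit step

first_bad_hop = 2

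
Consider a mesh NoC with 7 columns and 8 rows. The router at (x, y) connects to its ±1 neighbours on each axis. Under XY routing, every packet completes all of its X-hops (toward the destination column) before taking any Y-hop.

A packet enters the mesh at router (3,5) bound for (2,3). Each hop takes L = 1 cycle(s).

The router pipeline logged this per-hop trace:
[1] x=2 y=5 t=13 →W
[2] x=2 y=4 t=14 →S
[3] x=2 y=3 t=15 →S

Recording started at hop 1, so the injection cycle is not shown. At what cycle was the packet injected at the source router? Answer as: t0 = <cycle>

t0 = 12

At hop 1 the cycle is 13; in general cyc_k = t0 + kL.
So t0 = 13 − 1·1 = 12.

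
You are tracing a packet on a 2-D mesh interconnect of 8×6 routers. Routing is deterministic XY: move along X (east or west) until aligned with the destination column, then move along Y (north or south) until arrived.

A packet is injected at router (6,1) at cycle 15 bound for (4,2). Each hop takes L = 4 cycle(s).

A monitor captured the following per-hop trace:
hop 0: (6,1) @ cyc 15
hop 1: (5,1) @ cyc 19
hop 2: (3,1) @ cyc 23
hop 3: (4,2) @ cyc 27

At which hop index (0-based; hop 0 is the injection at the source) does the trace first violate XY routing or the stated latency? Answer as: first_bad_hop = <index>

check 1→ d=(-1,0) cyc+4: ok
check 2→ d=(-2,0) cyc+4: BAD: non-unit step

first_bad_hop = 2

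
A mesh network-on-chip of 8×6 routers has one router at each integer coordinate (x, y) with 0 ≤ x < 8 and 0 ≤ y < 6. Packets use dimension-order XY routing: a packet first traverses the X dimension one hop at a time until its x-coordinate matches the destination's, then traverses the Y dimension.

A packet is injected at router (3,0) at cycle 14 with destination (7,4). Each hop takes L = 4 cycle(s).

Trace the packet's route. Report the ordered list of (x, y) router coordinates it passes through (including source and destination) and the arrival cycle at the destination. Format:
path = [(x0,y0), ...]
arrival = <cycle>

path = [(3,0), (4,0), (5,0), (6,0), (7,0), (7,1), (7,2), (7,3), (7,4)]
arrival = 46

#0 — 3,0 | c14
#1 — 4,0 | c18 | E
#2 — 5,0 | c22 | E
#3 — 6,0 | c26 | E
#4 — 7,0 | c30 | E
#5 — 7,1 | c34 | N
#6 — 7,2 | c38 | N
#7 — 7,3 | c42 | N
#8 — 7,4 | c46 | N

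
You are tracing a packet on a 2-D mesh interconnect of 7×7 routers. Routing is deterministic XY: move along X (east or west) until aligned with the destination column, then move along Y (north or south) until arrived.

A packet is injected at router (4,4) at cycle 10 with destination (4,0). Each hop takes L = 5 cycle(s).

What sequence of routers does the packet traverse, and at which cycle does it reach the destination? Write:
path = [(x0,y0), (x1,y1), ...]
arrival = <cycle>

t=10: at (4,4)
t=15: at (4,3) after S
t=20: at (4,2) after S
t=25: at (4,1) after S
t=30: at (4,0) after S

path = [(4,4), (4,3), (4,2), (4,1), (4,0)]
arrival = 30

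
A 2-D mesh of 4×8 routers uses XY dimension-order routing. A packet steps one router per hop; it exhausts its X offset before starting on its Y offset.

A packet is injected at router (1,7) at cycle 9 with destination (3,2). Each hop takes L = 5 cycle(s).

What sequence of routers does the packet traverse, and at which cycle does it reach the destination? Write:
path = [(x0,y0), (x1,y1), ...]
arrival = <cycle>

path = [(1,7), (2,7), (3,7), (3,6), (3,5), (3,4), (3,3), (3,2)]
arrival = 44

hop 0: (1,7) @ cyc 9
hop 1: (2,7) @ cyc 14  [E]
hop 2: (3,7) @ cyc 19  [E]
hop 3: (3,6) @ cyc 24  [S]
hop 4: (3,5) @ cyc 29  [S]
hop 5: (3,4) @ cyc 34  [S]
hop 6: (3,3) @ cyc 39  [S]
hop 7: (3,2) @ cyc 44  [S]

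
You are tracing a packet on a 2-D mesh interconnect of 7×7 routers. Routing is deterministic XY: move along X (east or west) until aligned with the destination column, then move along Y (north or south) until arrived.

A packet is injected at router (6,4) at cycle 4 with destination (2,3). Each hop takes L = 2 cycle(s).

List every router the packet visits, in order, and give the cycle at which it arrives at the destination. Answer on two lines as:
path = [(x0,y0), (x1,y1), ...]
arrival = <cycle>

path = [(6,4), (5,4), (4,4), (3,4), (2,4), (2,3)]
arrival = 14

  0. router=(6,4) cycle=4 (inject)
  1. router=(5,4) cycle=6 dir=W
  2. router=(4,4) cycle=8 dir=W
  3. router=(3,4) cycle=10 dir=W
  4. router=(2,4) cycle=12 dir=W
  5. router=(2,3) cycle=14 dir=S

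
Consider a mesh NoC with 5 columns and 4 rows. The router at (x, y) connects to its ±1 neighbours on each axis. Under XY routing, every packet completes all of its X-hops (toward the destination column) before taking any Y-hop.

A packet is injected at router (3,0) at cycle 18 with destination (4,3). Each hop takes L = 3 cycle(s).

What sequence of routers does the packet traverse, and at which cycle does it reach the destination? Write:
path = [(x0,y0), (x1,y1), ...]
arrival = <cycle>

t=18: at (3,0)
t=21: at (4,0) after E
t=24: at (4,1) after N
t=27: at (4,2) after N
t=30: at (4,3) after N

path = [(3,0), (4,0), (4,1), (4,2), (4,3)]
arrival = 30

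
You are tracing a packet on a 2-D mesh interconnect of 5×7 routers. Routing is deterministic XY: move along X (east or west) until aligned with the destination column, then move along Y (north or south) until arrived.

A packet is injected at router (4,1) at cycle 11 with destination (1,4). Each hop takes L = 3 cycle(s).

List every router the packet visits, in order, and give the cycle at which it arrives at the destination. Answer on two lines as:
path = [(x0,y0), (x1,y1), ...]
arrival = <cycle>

path = [(4,1), (3,1), (2,1), (1,1), (1,2), (1,3), (1,4)]
arrival = 29

src (4,1)  cyc=11
W→(3,1)  cyc=14
W→(2,1)  cyc=17
W→(1,1)  cyc=20
N→(1,2)  cyc=23
N→(1,3)  cyc=26
N→(1,4)  cyc=29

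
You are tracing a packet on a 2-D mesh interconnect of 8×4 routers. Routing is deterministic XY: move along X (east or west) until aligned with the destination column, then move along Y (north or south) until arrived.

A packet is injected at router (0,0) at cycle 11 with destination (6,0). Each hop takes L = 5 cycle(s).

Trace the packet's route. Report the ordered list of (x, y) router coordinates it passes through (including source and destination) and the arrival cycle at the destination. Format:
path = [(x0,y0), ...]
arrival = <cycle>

path = [(0,0), (1,0), (2,0), (3,0), (4,0), (5,0), (6,0)]
arrival = 41

[0] x=0 y=0 t=11
[1] x=1 y=0 t=16 →E
[2] x=2 y=0 t=21 →E
[3] x=3 y=0 t=26 →E
[4] x=4 y=0 t=31 →E
[5] x=5 y=0 t=36 →E
[6] x=6 y=0 t=41 →E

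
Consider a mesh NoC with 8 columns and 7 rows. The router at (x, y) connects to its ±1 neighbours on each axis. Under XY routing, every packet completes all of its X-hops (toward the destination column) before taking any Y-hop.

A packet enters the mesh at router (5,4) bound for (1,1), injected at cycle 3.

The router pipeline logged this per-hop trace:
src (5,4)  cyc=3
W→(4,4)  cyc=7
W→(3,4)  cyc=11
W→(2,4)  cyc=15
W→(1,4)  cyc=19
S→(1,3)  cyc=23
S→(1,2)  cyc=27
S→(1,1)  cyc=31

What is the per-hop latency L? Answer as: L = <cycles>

Δcyc across hop 0→1: 7 − 3 = 4.
One hop costs L cycles, so L = 4.

L = 4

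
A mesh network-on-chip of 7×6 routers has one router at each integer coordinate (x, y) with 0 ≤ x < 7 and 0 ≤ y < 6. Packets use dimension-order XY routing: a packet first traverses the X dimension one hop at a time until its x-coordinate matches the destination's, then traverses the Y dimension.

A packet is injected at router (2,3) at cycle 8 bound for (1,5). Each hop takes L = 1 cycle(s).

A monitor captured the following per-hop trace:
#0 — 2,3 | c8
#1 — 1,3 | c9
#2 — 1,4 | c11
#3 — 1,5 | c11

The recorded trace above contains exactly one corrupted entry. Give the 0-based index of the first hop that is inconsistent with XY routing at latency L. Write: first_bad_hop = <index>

first_bad_hop = 2

check 1→ d=(-1,0) cyc+1: ok
check 2→ d=(0,1) cyc+2: BAD: Δcyc=2≠L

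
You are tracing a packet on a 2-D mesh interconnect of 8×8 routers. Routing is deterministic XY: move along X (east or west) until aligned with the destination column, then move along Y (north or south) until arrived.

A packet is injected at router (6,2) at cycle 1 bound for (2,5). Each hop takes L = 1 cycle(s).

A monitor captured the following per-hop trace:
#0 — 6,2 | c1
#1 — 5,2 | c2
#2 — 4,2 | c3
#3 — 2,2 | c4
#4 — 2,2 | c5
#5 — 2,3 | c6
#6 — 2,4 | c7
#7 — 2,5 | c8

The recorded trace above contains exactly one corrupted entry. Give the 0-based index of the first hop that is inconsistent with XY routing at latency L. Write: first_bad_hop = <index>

  1: Δx=-1 Δy=+0 Δt=1 [ok]
  2: Δx=-1 Δy=+0 Δt=1 [ok]
  3: Δx=-2 Δy=+0 Δt=1 [BAD: non-unit step]

first_bad_hop = 3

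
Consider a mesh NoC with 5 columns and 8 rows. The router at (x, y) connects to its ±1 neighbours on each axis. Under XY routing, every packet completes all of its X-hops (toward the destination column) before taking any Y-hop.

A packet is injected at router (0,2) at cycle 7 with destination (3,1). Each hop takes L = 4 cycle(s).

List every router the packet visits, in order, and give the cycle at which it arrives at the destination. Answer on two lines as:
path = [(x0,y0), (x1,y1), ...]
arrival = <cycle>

path = [(0,2), (1,2), (2,2), (3,2), (3,1)]
arrival = 23

[0] x=0 y=2 t=7
[1] x=1 y=2 t=11 →E
[2] x=2 y=2 t=15 →E
[3] x=3 y=2 t=19 →E
[4] x=3 y=1 t=23 →S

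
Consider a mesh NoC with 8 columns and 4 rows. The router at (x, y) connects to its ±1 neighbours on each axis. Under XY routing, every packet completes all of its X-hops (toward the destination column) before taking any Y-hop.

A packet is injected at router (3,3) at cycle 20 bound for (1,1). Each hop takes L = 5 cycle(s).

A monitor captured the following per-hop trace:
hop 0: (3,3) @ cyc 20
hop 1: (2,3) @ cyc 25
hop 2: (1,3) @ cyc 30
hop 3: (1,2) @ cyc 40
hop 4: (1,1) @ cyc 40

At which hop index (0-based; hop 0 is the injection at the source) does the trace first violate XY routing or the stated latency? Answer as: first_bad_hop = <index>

first_bad_hop = 3

hop 1: step (-1,+0), +5 cyc — ok
hop 2: step (-1,+0), +5 cyc — ok
hop 3: step (+0,-1), +10 cyc — BAD: Δcyc=10≠L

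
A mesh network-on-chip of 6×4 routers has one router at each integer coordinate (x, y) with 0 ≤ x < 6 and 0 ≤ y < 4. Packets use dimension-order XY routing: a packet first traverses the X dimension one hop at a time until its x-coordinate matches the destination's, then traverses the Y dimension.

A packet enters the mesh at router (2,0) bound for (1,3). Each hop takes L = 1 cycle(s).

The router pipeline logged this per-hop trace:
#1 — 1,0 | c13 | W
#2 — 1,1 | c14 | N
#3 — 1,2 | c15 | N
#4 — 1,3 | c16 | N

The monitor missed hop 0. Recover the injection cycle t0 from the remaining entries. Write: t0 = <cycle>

t0 = 12

At hop 1 the cycle is 13; in general cyc_k = t0 + kL.
So t0 = 13 − 1·1 = 12.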